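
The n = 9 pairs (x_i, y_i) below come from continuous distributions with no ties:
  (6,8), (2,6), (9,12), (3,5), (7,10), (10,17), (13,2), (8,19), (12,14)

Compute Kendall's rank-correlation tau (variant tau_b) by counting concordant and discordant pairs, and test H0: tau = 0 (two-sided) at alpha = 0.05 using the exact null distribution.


Step 1: Enumerate the 36 unordered pairs (i,j) with i<j and classify each by sign(x_j-x_i) * sign(y_j-y_i).
  (1,2):dx=-4,dy=-2->C; (1,3):dx=+3,dy=+4->C; (1,4):dx=-3,dy=-3->C; (1,5):dx=+1,dy=+2->C
  (1,6):dx=+4,dy=+9->C; (1,7):dx=+7,dy=-6->D; (1,8):dx=+2,dy=+11->C; (1,9):dx=+6,dy=+6->C
  (2,3):dx=+7,dy=+6->C; (2,4):dx=+1,dy=-1->D; (2,5):dx=+5,dy=+4->C; (2,6):dx=+8,dy=+11->C
  (2,7):dx=+11,dy=-4->D; (2,8):dx=+6,dy=+13->C; (2,9):dx=+10,dy=+8->C; (3,4):dx=-6,dy=-7->C
  (3,5):dx=-2,dy=-2->C; (3,6):dx=+1,dy=+5->C; (3,7):dx=+4,dy=-10->D; (3,8):dx=-1,dy=+7->D
  (3,9):dx=+3,dy=+2->C; (4,5):dx=+4,dy=+5->C; (4,6):dx=+7,dy=+12->C; (4,7):dx=+10,dy=-3->D
  (4,8):dx=+5,dy=+14->C; (4,9):dx=+9,dy=+9->C; (5,6):dx=+3,dy=+7->C; (5,7):dx=+6,dy=-8->D
  (5,8):dx=+1,dy=+9->C; (5,9):dx=+5,dy=+4->C; (6,7):dx=+3,dy=-15->D; (6,8):dx=-2,dy=+2->D
  (6,9):dx=+2,dy=-3->D; (7,8):dx=-5,dy=+17->D; (7,9):dx=-1,dy=+12->D; (8,9):dx=+4,dy=-5->D
Step 2: C = 23, D = 13, total pairs = 36.
Step 3: tau = (C - D)/(n(n-1)/2) = (23 - 13)/36 = 0.277778.
Step 4: Exact two-sided p-value (enumerate n! = 362880 permutations of y under H0): p = 0.358488.
Step 5: alpha = 0.05. fail to reject H0.

tau_b = 0.2778 (C=23, D=13), p = 0.358488, fail to reject H0.


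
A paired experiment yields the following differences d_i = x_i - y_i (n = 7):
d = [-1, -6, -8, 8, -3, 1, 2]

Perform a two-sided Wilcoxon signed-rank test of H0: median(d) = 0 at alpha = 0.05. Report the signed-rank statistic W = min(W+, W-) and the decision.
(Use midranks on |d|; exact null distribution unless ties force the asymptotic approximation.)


Step 1: Drop any zero differences (none here) and take |d_i|.
|d| = [1, 6, 8, 8, 3, 1, 2]
Step 2: Midrank |d_i| (ties get averaged ranks).
ranks: |1|->1.5, |6|->5, |8|->6.5, |8|->6.5, |3|->4, |1|->1.5, |2|->3
Step 3: Attach original signs; sum ranks with positive sign and with negative sign.
W+ = 6.5 + 1.5 + 3 = 11
W- = 1.5 + 5 + 6.5 + 4 = 17
(Check: W+ + W- = 28 should equal n(n+1)/2 = 28.)
Step 4: Test statistic W = min(W+, W-) = 11.
Step 5: Ties in |d|, so use the tie-corrected normal approximation.
        E[W] = n(n+1)/4 = 7*8/4 = 14.
        Tie groups: |d|=1 (t=2), |d|=8 (t=2); sum(t^3 - t) = 12.
        Var[W] = n(n+1)(2n+1)/24 - sum(t^3-t)/48 = 840/24 - 12/48 = 34.75.
        z = (W - E[W]) / sqrt(Var[W]) = (11 - 14) / 5.8949 = -0.5089.
        Two-sided p = 2*Phi(z) = 0.610813.
Step 6: alpha = 0.05. fail to reject H0.

W+ = 11, W- = 17, W = min = 11, p = 0.610813, fail to reject H0.


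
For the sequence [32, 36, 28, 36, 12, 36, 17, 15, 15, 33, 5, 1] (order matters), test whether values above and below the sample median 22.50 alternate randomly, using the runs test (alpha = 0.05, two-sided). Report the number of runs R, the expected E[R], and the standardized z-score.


Step 1: Compute median = 22.50; label A = above, B = below.
Labels in order: AAAABABBBABB  (n_A = 6, n_B = 6)
Step 2: Count runs R = 6.
Step 3: Under H0 (random ordering), E[R] = 2*n_A*n_B/(n_A+n_B) + 1 = 2*6*6/12 + 1 = 7.0000.
        Var[R] = 2*n_A*n_B*(2*n_A*n_B - n_A - n_B) / ((n_A+n_B)^2 * (n_A+n_B-1)) = 4320/1584 = 2.7273.
        SD[R] = 1.6514.
Step 4: Continuity-corrected z = (R + 0.5 - E[R]) / SD[R] = (6 + 0.5 - 7.0000) / 1.6514 = -0.3028.
Step 5: Two-sided p-value via normal approximation = 2*(1 - Phi(|z|)) = 0.762069.
Step 6: alpha = 0.05. fail to reject H0.

R = 6, z = -0.3028, p = 0.762069, fail to reject H0.


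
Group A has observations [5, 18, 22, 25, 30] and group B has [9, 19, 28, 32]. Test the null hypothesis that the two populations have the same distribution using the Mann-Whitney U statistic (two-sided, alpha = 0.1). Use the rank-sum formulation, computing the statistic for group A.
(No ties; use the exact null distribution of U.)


Step 1: Combine and sort all 9 observations; assign midranks.
sorted (value, group): (5,X), (9,Y), (18,X), (19,Y), (22,X), (25,X), (28,Y), (30,X), (32,Y)
ranks: 5->1, 9->2, 18->3, 19->4, 22->5, 25->6, 28->7, 30->8, 32->9
Step 2: Rank sum for X: R1 = 1 + 3 + 5 + 6 + 8 = 23.
Step 3: U_X = R1 - n1(n1+1)/2 = 23 - 5*6/2 = 23 - 15 = 8.
       U_Y = n1*n2 - U_X = 20 - 8 = 12.
Step 4: No ties, so the exact null distribution of U (based on enumerating the C(9,5) = 126 equally likely rank assignments) gives the two-sided p-value.
Step 5: p-value = 0.730159; compare to alpha = 0.1. fail to reject H0.

U_X = 8, p = 0.730159, fail to reject H0 at alpha = 0.1.


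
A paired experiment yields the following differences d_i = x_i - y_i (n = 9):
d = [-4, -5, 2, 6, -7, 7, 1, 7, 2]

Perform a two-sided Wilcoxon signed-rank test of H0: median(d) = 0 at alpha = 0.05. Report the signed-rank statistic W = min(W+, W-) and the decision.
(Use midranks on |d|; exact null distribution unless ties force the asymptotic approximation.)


Step 1: Drop any zero differences (none here) and take |d_i|.
|d| = [4, 5, 2, 6, 7, 7, 1, 7, 2]
Step 2: Midrank |d_i| (ties get averaged ranks).
ranks: |4|->4, |5|->5, |2|->2.5, |6|->6, |7|->8, |7|->8, |1|->1, |7|->8, |2|->2.5
Step 3: Attach original signs; sum ranks with positive sign and with negative sign.
W+ = 2.5 + 6 + 8 + 1 + 8 + 2.5 = 28
W- = 4 + 5 + 8 = 17
(Check: W+ + W- = 45 should equal n(n+1)/2 = 45.)
Step 4: Test statistic W = min(W+, W-) = 17.
Step 5: Ties in |d|, so use the tie-corrected normal approximation.
        E[W] = n(n+1)/4 = 9*10/4 = 22.5.
        Tie groups: |d|=2 (t=2), |d|=7 (t=3); sum(t^3 - t) = 30.
        Var[W] = n(n+1)(2n+1)/24 - sum(t^3-t)/48 = 1710/24 - 30/48 = 70.625.
        z = (W - E[W]) / sqrt(Var[W]) = (17 - 22.5) / 8.4039 = -0.6545.
        Two-sided p = 2*Phi(z) = 0.512815.
Step 6: alpha = 0.05. fail to reject H0.

W+ = 28, W- = 17, W = min = 17, p = 0.512815, fail to reject H0.


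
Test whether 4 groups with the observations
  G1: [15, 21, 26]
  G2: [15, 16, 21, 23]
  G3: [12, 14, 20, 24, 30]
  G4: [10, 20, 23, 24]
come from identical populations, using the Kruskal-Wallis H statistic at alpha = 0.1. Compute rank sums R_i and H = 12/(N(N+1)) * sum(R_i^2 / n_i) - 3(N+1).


Step 1: Combine all N = 16 observations and assign midranks.
sorted (value, group, rank): (10,G4,1), (12,G3,2), (14,G3,3), (15,G1,4.5), (15,G2,4.5), (16,G2,6), (20,G3,7.5), (20,G4,7.5), (21,G1,9.5), (21,G2,9.5), (23,G2,11.5), (23,G4,11.5), (24,G3,13.5), (24,G4,13.5), (26,G1,15), (30,G3,16)
Step 2: Sum ranks within each group.
R_1 = 29 (n_1 = 3)
R_2 = 31.5 (n_2 = 4)
R_3 = 42 (n_3 = 5)
R_4 = 33.5 (n_4 = 4)
Step 3: H = 12/(N(N+1)) * sum(R_i^2/n_i) - 3(N+1)
     = 12/(16*17) * (29^2/3 + 31.5^2/4 + 42^2/5 + 33.5^2/4) - 3*17
     = 0.044118 * 1161.76 - 51
     = 0.254044.
Step 4: Ties present; correction factor C = 1 - 30/(16^3 - 16) = 0.992647. Corrected H = 0.254044 / 0.992647 = 0.255926.
Step 5: Under H0, H ~ chi^2(3); p-value = 0.968093.
Step 6: alpha = 0.1. fail to reject H0.

H = 0.2559, df = 3, p = 0.968093, fail to reject H0.


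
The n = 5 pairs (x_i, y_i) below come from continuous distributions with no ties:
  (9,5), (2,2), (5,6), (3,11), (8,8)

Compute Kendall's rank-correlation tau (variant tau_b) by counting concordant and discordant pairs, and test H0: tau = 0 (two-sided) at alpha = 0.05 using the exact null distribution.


Step 1: Enumerate the 10 unordered pairs (i,j) with i<j and classify each by sign(x_j-x_i) * sign(y_j-y_i).
  (1,2):dx=-7,dy=-3->C; (1,3):dx=-4,dy=+1->D; (1,4):dx=-6,dy=+6->D; (1,5):dx=-1,dy=+3->D
  (2,3):dx=+3,dy=+4->C; (2,4):dx=+1,dy=+9->C; (2,5):dx=+6,dy=+6->C; (3,4):dx=-2,dy=+5->D
  (3,5):dx=+3,dy=+2->C; (4,5):dx=+5,dy=-3->D
Step 2: C = 5, D = 5, total pairs = 10.
Step 3: tau = (C - D)/(n(n-1)/2) = (5 - 5)/10 = 0.000000.
Step 4: Exact two-sided p-value (enumerate n! = 120 permutations of y under H0): p = 1.000000.
Step 5: alpha = 0.05. fail to reject H0.

tau_b = 0.0000 (C=5, D=5), p = 1.000000, fail to reject H0.


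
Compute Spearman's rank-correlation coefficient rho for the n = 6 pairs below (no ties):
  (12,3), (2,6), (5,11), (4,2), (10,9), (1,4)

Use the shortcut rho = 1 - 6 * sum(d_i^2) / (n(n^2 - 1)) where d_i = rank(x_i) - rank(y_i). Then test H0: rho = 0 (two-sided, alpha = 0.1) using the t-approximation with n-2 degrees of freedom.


Step 1: Rank x and y separately (midranks; no ties here).
rank(x): 12->6, 2->2, 5->4, 4->3, 10->5, 1->1
rank(y): 3->2, 6->4, 11->6, 2->1, 9->5, 4->3
Step 2: d_i = R_x(i) - R_y(i); compute d_i^2.
  (6-2)^2=16, (2-4)^2=4, (4-6)^2=4, (3-1)^2=4, (5-5)^2=0, (1-3)^2=4
sum(d^2) = 32.
Step 3: rho = 1 - 6*32 / (6*(6^2 - 1)) = 1 - 192/210 = 0.085714.
Step 4: Under H0, t = rho * sqrt((n-2)/(1-rho^2)) = 0.1721 ~ t(4).
Step 5: Two-sided p-value from the t-distribution with 4 df = 0.871743.
Step 6: alpha = 0.1. fail to reject H0.

rho = 0.0857, p = 0.871743, fail to reject H0 at alpha = 0.1.


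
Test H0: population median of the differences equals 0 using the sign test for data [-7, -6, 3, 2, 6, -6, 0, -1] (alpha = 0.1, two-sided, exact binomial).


Step 1: Discard zero differences. Original n = 8; n_eff = number of nonzero differences = 7.
Nonzero differences (with sign): -7, -6, +3, +2, +6, -6, -1
Step 2: Count signs: positive = 3, negative = 4.
Step 3: Under H0: P(positive) = 0.5, so the number of positives S ~ Bin(7, 0.5).
Step 4: Two-sided exact p-value = sum of Bin(7,0.5) probabilities at or below the observed probability = 1.000000.
Step 5: alpha = 0.1. fail to reject H0.

n_eff = 7, pos = 3, neg = 4, p = 1.000000, fail to reject H0.


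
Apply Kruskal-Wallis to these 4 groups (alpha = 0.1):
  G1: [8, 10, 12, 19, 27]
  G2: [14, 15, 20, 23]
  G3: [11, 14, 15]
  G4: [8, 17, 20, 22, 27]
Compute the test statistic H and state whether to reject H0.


Step 1: Combine all N = 17 observations and assign midranks.
sorted (value, group, rank): (8,G1,1.5), (8,G4,1.5), (10,G1,3), (11,G3,4), (12,G1,5), (14,G2,6.5), (14,G3,6.5), (15,G2,8.5), (15,G3,8.5), (17,G4,10), (19,G1,11), (20,G2,12.5), (20,G4,12.5), (22,G4,14), (23,G2,15), (27,G1,16.5), (27,G4,16.5)
Step 2: Sum ranks within each group.
R_1 = 37 (n_1 = 5)
R_2 = 42.5 (n_2 = 4)
R_3 = 19 (n_3 = 3)
R_4 = 54.5 (n_4 = 5)
Step 3: H = 12/(N(N+1)) * sum(R_i^2/n_i) - 3(N+1)
     = 12/(17*18) * (37^2/5 + 42.5^2/4 + 19^2/3 + 54.5^2/5) - 3*18
     = 0.039216 * 1439.75 - 54
     = 2.460621.
Step 4: Ties present; correction factor C = 1 - 30/(17^3 - 17) = 0.993873. Corrected H = 2.460621 / 0.993873 = 2.475791.
Step 5: Under H0, H ~ chi^2(3); p-value = 0.479682.
Step 6: alpha = 0.1. fail to reject H0.

H = 2.4758, df = 3, p = 0.479682, fail to reject H0.


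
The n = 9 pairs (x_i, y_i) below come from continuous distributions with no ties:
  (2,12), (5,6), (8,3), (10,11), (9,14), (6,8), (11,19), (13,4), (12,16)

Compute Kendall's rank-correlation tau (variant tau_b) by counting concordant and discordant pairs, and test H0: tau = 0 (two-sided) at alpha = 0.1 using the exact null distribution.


Step 1: Enumerate the 36 unordered pairs (i,j) with i<j and classify each by sign(x_j-x_i) * sign(y_j-y_i).
  (1,2):dx=+3,dy=-6->D; (1,3):dx=+6,dy=-9->D; (1,4):dx=+8,dy=-1->D; (1,5):dx=+7,dy=+2->C
  (1,6):dx=+4,dy=-4->D; (1,7):dx=+9,dy=+7->C; (1,8):dx=+11,dy=-8->D; (1,9):dx=+10,dy=+4->C
  (2,3):dx=+3,dy=-3->D; (2,4):dx=+5,dy=+5->C; (2,5):dx=+4,dy=+8->C; (2,6):dx=+1,dy=+2->C
  (2,7):dx=+6,dy=+13->C; (2,8):dx=+8,dy=-2->D; (2,9):dx=+7,dy=+10->C; (3,4):dx=+2,dy=+8->C
  (3,5):dx=+1,dy=+11->C; (3,6):dx=-2,dy=+5->D; (3,7):dx=+3,dy=+16->C; (3,8):dx=+5,dy=+1->C
  (3,9):dx=+4,dy=+13->C; (4,5):dx=-1,dy=+3->D; (4,6):dx=-4,dy=-3->C; (4,7):dx=+1,dy=+8->C
  (4,8):dx=+3,dy=-7->D; (4,9):dx=+2,dy=+5->C; (5,6):dx=-3,dy=-6->C; (5,7):dx=+2,dy=+5->C
  (5,8):dx=+4,dy=-10->D; (5,9):dx=+3,dy=+2->C; (6,7):dx=+5,dy=+11->C; (6,8):dx=+7,dy=-4->D
  (6,9):dx=+6,dy=+8->C; (7,8):dx=+2,dy=-15->D; (7,9):dx=+1,dy=-3->D; (8,9):dx=-1,dy=+12->D
Step 2: C = 21, D = 15, total pairs = 36.
Step 3: tau = (C - D)/(n(n-1)/2) = (21 - 15)/36 = 0.166667.
Step 4: Exact two-sided p-value (enumerate n! = 362880 permutations of y under H0): p = 0.612202.
Step 5: alpha = 0.1. fail to reject H0.

tau_b = 0.1667 (C=21, D=15), p = 0.612202, fail to reject H0.


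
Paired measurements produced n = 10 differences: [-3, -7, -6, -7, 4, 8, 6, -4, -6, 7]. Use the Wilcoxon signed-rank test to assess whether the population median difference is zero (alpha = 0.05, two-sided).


Step 1: Drop any zero differences (none here) and take |d_i|.
|d| = [3, 7, 6, 7, 4, 8, 6, 4, 6, 7]
Step 2: Midrank |d_i| (ties get averaged ranks).
ranks: |3|->1, |7|->8, |6|->5, |7|->8, |4|->2.5, |8|->10, |6|->5, |4|->2.5, |6|->5, |7|->8
Step 3: Attach original signs; sum ranks with positive sign and with negative sign.
W+ = 2.5 + 10 + 5 + 8 = 25.5
W- = 1 + 8 + 5 + 8 + 2.5 + 5 = 29.5
(Check: W+ + W- = 55 should equal n(n+1)/2 = 55.)
Step 4: Test statistic W = min(W+, W-) = 25.5.
Step 5: Ties in |d|, so use the tie-corrected normal approximation.
        E[W] = n(n+1)/4 = 10*11/4 = 27.5.
        Tie groups: |d|=4 (t=2), |d|=6 (t=3), |d|=7 (t=3); sum(t^3 - t) = 54.
        Var[W] = n(n+1)(2n+1)/24 - sum(t^3-t)/48 = 2310/24 - 54/48 = 95.125.
        z = (W - E[W]) / sqrt(Var[W]) = (25.5 - 27.5) / 9.7532 = -0.2051.
        Two-sided p = 2*Phi(z) = 0.837525.
Step 6: alpha = 0.05. fail to reject H0.

W+ = 25.5, W- = 29.5, W = min = 25.5, p = 0.837525, fail to reject H0.


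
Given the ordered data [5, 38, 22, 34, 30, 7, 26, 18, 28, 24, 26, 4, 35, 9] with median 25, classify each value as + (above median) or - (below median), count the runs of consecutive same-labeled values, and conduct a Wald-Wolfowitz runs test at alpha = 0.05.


Step 1: Compute median = 25; label A = above, B = below.
Labels in order: BABAABABABABAB  (n_A = 7, n_B = 7)
Step 2: Count runs R = 13.
Step 3: Under H0 (random ordering), E[R] = 2*n_A*n_B/(n_A+n_B) + 1 = 2*7*7/14 + 1 = 8.0000.
        Var[R] = 2*n_A*n_B*(2*n_A*n_B - n_A - n_B) / ((n_A+n_B)^2 * (n_A+n_B-1)) = 8232/2548 = 3.2308.
        SD[R] = 1.7974.
Step 4: Continuity-corrected z = (R - 0.5 - E[R]) / SD[R] = (13 - 0.5 - 8.0000) / 1.7974 = 2.5036.
Step 5: Two-sided p-value via normal approximation = 2*(1 - Phi(|z|)) = 0.012295.
Step 6: alpha = 0.05. reject H0.

R = 13, z = 2.5036, p = 0.012295, reject H0.


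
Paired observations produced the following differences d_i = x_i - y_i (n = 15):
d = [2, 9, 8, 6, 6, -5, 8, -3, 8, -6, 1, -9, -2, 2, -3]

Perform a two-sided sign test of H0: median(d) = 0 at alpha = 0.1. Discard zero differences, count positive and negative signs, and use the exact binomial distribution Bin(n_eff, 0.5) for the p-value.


Step 1: Discard zero differences. Original n = 15; n_eff = number of nonzero differences = 15.
Nonzero differences (with sign): +2, +9, +8, +6, +6, -5, +8, -3, +8, -6, +1, -9, -2, +2, -3
Step 2: Count signs: positive = 9, negative = 6.
Step 3: Under H0: P(positive) = 0.5, so the number of positives S ~ Bin(15, 0.5).
Step 4: Two-sided exact p-value = sum of Bin(15,0.5) probabilities at or below the observed probability = 0.607239.
Step 5: alpha = 0.1. fail to reject H0.

n_eff = 15, pos = 9, neg = 6, p = 0.607239, fail to reject H0.


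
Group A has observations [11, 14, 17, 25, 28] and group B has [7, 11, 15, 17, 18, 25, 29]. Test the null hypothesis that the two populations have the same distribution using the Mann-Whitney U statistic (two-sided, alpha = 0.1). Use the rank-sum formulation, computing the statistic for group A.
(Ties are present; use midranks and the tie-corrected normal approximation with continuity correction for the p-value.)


Step 1: Combine and sort all 12 observations; assign midranks.
sorted (value, group): (7,Y), (11,X), (11,Y), (14,X), (15,Y), (17,X), (17,Y), (18,Y), (25,X), (25,Y), (28,X), (29,Y)
ranks: 7->1, 11->2.5, 11->2.5, 14->4, 15->5, 17->6.5, 17->6.5, 18->8, 25->9.5, 25->9.5, 28->11, 29->12
Step 2: Rank sum for X: R1 = 2.5 + 4 + 6.5 + 9.5 + 11 = 33.5.
Step 3: U_X = R1 - n1(n1+1)/2 = 33.5 - 5*6/2 = 33.5 - 15 = 18.5.
       U_Y = n1*n2 - U_X = 35 - 18.5 = 16.5.
Step 4: Ties are present, so use the tie-corrected normal approximation (with continuity correction) for the p-value.
Step 5: p-value = 0.934942; compare to alpha = 0.1. fail to reject H0.

U_X = 18.5, p = 0.934942, fail to reject H0 at alpha = 0.1.


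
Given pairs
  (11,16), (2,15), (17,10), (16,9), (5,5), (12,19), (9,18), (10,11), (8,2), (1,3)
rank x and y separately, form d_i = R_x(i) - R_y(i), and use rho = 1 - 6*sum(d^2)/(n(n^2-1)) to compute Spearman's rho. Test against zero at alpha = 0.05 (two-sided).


Step 1: Rank x and y separately (midranks; no ties here).
rank(x): 11->7, 2->2, 17->10, 16->9, 5->3, 12->8, 9->5, 10->6, 8->4, 1->1
rank(y): 16->8, 15->7, 10->5, 9->4, 5->3, 19->10, 18->9, 11->6, 2->1, 3->2
Step 2: d_i = R_x(i) - R_y(i); compute d_i^2.
  (7-8)^2=1, (2-7)^2=25, (10-5)^2=25, (9-4)^2=25, (3-3)^2=0, (8-10)^2=4, (5-9)^2=16, (6-6)^2=0, (4-1)^2=9, (1-2)^2=1
sum(d^2) = 106.
Step 3: rho = 1 - 6*106 / (10*(10^2 - 1)) = 1 - 636/990 = 0.357576.
Step 4: Under H0, t = rho * sqrt((n-2)/(1-rho^2)) = 1.0830 ~ t(8).
Step 5: Two-sided p-value from the t-distribution with 8 df = 0.310376.
Step 6: alpha = 0.05. fail to reject H0.

rho = 0.3576, p = 0.310376, fail to reject H0 at alpha = 0.05.


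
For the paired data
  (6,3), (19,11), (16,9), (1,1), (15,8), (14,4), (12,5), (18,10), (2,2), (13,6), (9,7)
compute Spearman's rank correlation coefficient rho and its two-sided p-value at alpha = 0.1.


Step 1: Rank x and y separately (midranks; no ties here).
rank(x): 6->3, 19->11, 16->9, 1->1, 15->8, 14->7, 12->5, 18->10, 2->2, 13->6, 9->4
rank(y): 3->3, 11->11, 9->9, 1->1, 8->8, 4->4, 5->5, 10->10, 2->2, 6->6, 7->7
Step 2: d_i = R_x(i) - R_y(i); compute d_i^2.
  (3-3)^2=0, (11-11)^2=0, (9-9)^2=0, (1-1)^2=0, (8-8)^2=0, (7-4)^2=9, (5-5)^2=0, (10-10)^2=0, (2-2)^2=0, (6-6)^2=0, (4-7)^2=9
sum(d^2) = 18.
Step 3: rho = 1 - 6*18 / (11*(11^2 - 1)) = 1 - 108/1320 = 0.918182.
Step 4: Under H0, t = rho * sqrt((n-2)/(1-rho^2)) = 6.9531 ~ t(9).
Step 5: Two-sided p-value from the t-distribution with 9 df = 0.000067.
Step 6: alpha = 0.1. reject H0.

rho = 0.9182, p = 0.000067, reject H0 at alpha = 0.1.


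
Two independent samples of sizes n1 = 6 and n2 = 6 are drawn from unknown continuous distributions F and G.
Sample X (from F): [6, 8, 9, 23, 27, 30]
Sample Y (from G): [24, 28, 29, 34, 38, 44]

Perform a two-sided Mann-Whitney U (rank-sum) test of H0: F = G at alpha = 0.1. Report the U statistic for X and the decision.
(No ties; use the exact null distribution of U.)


Step 1: Combine and sort all 12 observations; assign midranks.
sorted (value, group): (6,X), (8,X), (9,X), (23,X), (24,Y), (27,X), (28,Y), (29,Y), (30,X), (34,Y), (38,Y), (44,Y)
ranks: 6->1, 8->2, 9->3, 23->4, 24->5, 27->6, 28->7, 29->8, 30->9, 34->10, 38->11, 44->12
Step 2: Rank sum for X: R1 = 1 + 2 + 3 + 4 + 6 + 9 = 25.
Step 3: U_X = R1 - n1(n1+1)/2 = 25 - 6*7/2 = 25 - 21 = 4.
       U_Y = n1*n2 - U_X = 36 - 4 = 32.
Step 4: No ties, so the exact null distribution of U (based on enumerating the C(12,6) = 924 equally likely rank assignments) gives the two-sided p-value.
Step 5: p-value = 0.025974; compare to alpha = 0.1. reject H0.

U_X = 4, p = 0.025974, reject H0 at alpha = 0.1.


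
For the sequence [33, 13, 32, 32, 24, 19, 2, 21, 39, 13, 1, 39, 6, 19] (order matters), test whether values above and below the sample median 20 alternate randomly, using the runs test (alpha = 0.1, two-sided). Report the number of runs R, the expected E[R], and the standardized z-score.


Step 1: Compute median = 20; label A = above, B = below.
Labels in order: ABAAABBAABBABB  (n_A = 7, n_B = 7)
Step 2: Count runs R = 8.
Step 3: Under H0 (random ordering), E[R] = 2*n_A*n_B/(n_A+n_B) + 1 = 2*7*7/14 + 1 = 8.0000.
        Var[R] = 2*n_A*n_B*(2*n_A*n_B - n_A - n_B) / ((n_A+n_B)^2 * (n_A+n_B-1)) = 8232/2548 = 3.2308.
        SD[R] = 1.7974.
Step 4: R = E[R], so z = 0 with no continuity correction.
Step 5: Two-sided p-value via normal approximation = 2*(1 - Phi(|z|)) = 1.000000.
Step 6: alpha = 0.1. fail to reject H0.

R = 8, z = 0.0000, p = 1.000000, fail to reject H0.


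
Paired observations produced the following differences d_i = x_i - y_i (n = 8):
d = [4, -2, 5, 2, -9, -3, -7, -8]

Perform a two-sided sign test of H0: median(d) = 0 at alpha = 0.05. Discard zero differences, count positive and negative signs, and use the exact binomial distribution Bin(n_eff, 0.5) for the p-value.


Step 1: Discard zero differences. Original n = 8; n_eff = number of nonzero differences = 8.
Nonzero differences (with sign): +4, -2, +5, +2, -9, -3, -7, -8
Step 2: Count signs: positive = 3, negative = 5.
Step 3: Under H0: P(positive) = 0.5, so the number of positives S ~ Bin(8, 0.5).
Step 4: Two-sided exact p-value = sum of Bin(8,0.5) probabilities at or below the observed probability = 0.726562.
Step 5: alpha = 0.05. fail to reject H0.

n_eff = 8, pos = 3, neg = 5, p = 0.726562, fail to reject H0.


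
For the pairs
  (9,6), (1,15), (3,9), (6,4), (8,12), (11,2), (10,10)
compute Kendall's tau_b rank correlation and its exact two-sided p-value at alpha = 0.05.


Step 1: Enumerate the 21 unordered pairs (i,j) with i<j and classify each by sign(x_j-x_i) * sign(y_j-y_i).
  (1,2):dx=-8,dy=+9->D; (1,3):dx=-6,dy=+3->D; (1,4):dx=-3,dy=-2->C; (1,5):dx=-1,dy=+6->D
  (1,6):dx=+2,dy=-4->D; (1,7):dx=+1,dy=+4->C; (2,3):dx=+2,dy=-6->D; (2,4):dx=+5,dy=-11->D
  (2,5):dx=+7,dy=-3->D; (2,6):dx=+10,dy=-13->D; (2,7):dx=+9,dy=-5->D; (3,4):dx=+3,dy=-5->D
  (3,5):dx=+5,dy=+3->C; (3,6):dx=+8,dy=-7->D; (3,7):dx=+7,dy=+1->C; (4,5):dx=+2,dy=+8->C
  (4,6):dx=+5,dy=-2->D; (4,7):dx=+4,dy=+6->C; (5,6):dx=+3,dy=-10->D; (5,7):dx=+2,dy=-2->D
  (6,7):dx=-1,dy=+8->D
Step 2: C = 6, D = 15, total pairs = 21.
Step 3: tau = (C - D)/(n(n-1)/2) = (6 - 15)/21 = -0.428571.
Step 4: Exact two-sided p-value (enumerate n! = 5040 permutations of y under H0): p = 0.238889.
Step 5: alpha = 0.05. fail to reject H0.

tau_b = -0.4286 (C=6, D=15), p = 0.238889, fail to reject H0.


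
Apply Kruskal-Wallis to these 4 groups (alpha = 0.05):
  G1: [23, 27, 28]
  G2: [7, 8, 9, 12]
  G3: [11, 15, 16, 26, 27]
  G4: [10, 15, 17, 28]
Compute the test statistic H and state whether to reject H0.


Step 1: Combine all N = 16 observations and assign midranks.
sorted (value, group, rank): (7,G2,1), (8,G2,2), (9,G2,3), (10,G4,4), (11,G3,5), (12,G2,6), (15,G3,7.5), (15,G4,7.5), (16,G3,9), (17,G4,10), (23,G1,11), (26,G3,12), (27,G1,13.5), (27,G3,13.5), (28,G1,15.5), (28,G4,15.5)
Step 2: Sum ranks within each group.
R_1 = 40 (n_1 = 3)
R_2 = 12 (n_2 = 4)
R_3 = 47 (n_3 = 5)
R_4 = 37 (n_4 = 4)
Step 3: H = 12/(N(N+1)) * sum(R_i^2/n_i) - 3(N+1)
     = 12/(16*17) * (40^2/3 + 12^2/4 + 47^2/5 + 37^2/4) - 3*17
     = 0.044118 * 1353.38 - 51
     = 8.708088.
Step 4: Ties present; correction factor C = 1 - 18/(16^3 - 16) = 0.995588. Corrected H = 8.708088 / 0.995588 = 8.746677.
Step 5: Under H0, H ~ chi^2(3); p-value = 0.032856.
Step 6: alpha = 0.05. reject H0.

H = 8.7467, df = 3, p = 0.032856, reject H0.


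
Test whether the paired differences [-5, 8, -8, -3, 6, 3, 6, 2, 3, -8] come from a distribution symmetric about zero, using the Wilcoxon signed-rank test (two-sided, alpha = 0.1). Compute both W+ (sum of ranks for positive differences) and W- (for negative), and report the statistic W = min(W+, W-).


Step 1: Drop any zero differences (none here) and take |d_i|.
|d| = [5, 8, 8, 3, 6, 3, 6, 2, 3, 8]
Step 2: Midrank |d_i| (ties get averaged ranks).
ranks: |5|->5, |8|->9, |8|->9, |3|->3, |6|->6.5, |3|->3, |6|->6.5, |2|->1, |3|->3, |8|->9
Step 3: Attach original signs; sum ranks with positive sign and with negative sign.
W+ = 9 + 6.5 + 3 + 6.5 + 1 + 3 = 29
W- = 5 + 9 + 3 + 9 = 26
(Check: W+ + W- = 55 should equal n(n+1)/2 = 55.)
Step 4: Test statistic W = min(W+, W-) = 26.
Step 5: Ties in |d|, so use the tie-corrected normal approximation.
        E[W] = n(n+1)/4 = 10*11/4 = 27.5.
        Tie groups: |d|=3 (t=3), |d|=6 (t=2), |d|=8 (t=3); sum(t^3 - t) = 54.
        Var[W] = n(n+1)(2n+1)/24 - sum(t^3-t)/48 = 2310/24 - 54/48 = 95.125.
        z = (W - E[W]) / sqrt(Var[W]) = (26 - 27.5) / 9.7532 = -0.1538.
        Two-sided p = 2*Phi(z) = 0.877771.
Step 6: alpha = 0.1. fail to reject H0.

W+ = 29, W- = 26, W = min = 26, p = 0.877771, fail to reject H0.


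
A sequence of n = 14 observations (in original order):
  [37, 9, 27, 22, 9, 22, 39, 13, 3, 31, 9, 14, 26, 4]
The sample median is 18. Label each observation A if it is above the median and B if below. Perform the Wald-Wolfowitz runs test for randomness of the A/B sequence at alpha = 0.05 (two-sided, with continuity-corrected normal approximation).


Step 1: Compute median = 18; label A = above, B = below.
Labels in order: ABAABAABBABBAB  (n_A = 7, n_B = 7)
Step 2: Count runs R = 10.
Step 3: Under H0 (random ordering), E[R] = 2*n_A*n_B/(n_A+n_B) + 1 = 2*7*7/14 + 1 = 8.0000.
        Var[R] = 2*n_A*n_B*(2*n_A*n_B - n_A - n_B) / ((n_A+n_B)^2 * (n_A+n_B-1)) = 8232/2548 = 3.2308.
        SD[R] = 1.7974.
Step 4: Continuity-corrected z = (R - 0.5 - E[R]) / SD[R] = (10 - 0.5 - 8.0000) / 1.7974 = 0.8345.
Step 5: Two-sided p-value via normal approximation = 2*(1 - Phi(|z|)) = 0.403986.
Step 6: alpha = 0.05. fail to reject H0.

R = 10, z = 0.8345, p = 0.403986, fail to reject H0.


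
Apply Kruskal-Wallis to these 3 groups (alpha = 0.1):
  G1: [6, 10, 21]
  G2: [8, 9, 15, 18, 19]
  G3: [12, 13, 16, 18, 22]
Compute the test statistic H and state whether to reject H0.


Step 1: Combine all N = 13 observations and assign midranks.
sorted (value, group, rank): (6,G1,1), (8,G2,2), (9,G2,3), (10,G1,4), (12,G3,5), (13,G3,6), (15,G2,7), (16,G3,8), (18,G2,9.5), (18,G3,9.5), (19,G2,11), (21,G1,12), (22,G3,13)
Step 2: Sum ranks within each group.
R_1 = 17 (n_1 = 3)
R_2 = 32.5 (n_2 = 5)
R_3 = 41.5 (n_3 = 5)
Step 3: H = 12/(N(N+1)) * sum(R_i^2/n_i) - 3(N+1)
     = 12/(13*14) * (17^2/3 + 32.5^2/5 + 41.5^2/5) - 3*14
     = 0.065934 * 652.033 - 42
     = 0.991209.
Step 4: Ties present; correction factor C = 1 - 6/(13^3 - 13) = 0.997253. Corrected H = 0.991209 / 0.997253 = 0.993939.
Step 5: Under H0, H ~ chi^2(2); p-value = 0.608371.
Step 6: alpha = 0.1. fail to reject H0.

H = 0.9939, df = 2, p = 0.608371, fail to reject H0.


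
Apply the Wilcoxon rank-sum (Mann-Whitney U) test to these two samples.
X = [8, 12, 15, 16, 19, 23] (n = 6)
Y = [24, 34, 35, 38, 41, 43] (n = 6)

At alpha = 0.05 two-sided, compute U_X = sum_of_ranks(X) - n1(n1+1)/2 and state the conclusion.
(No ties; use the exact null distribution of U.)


Step 1: Combine and sort all 12 observations; assign midranks.
sorted (value, group): (8,X), (12,X), (15,X), (16,X), (19,X), (23,X), (24,Y), (34,Y), (35,Y), (38,Y), (41,Y), (43,Y)
ranks: 8->1, 12->2, 15->3, 16->4, 19->5, 23->6, 24->7, 34->8, 35->9, 38->10, 41->11, 43->12
Step 2: Rank sum for X: R1 = 1 + 2 + 3 + 4 + 5 + 6 = 21.
Step 3: U_X = R1 - n1(n1+1)/2 = 21 - 6*7/2 = 21 - 21 = 0.
       U_Y = n1*n2 - U_X = 36 - 0 = 36.
Step 4: No ties, so the exact null distribution of U (based on enumerating the C(12,6) = 924 equally likely rank assignments) gives the two-sided p-value.
Step 5: p-value = 0.002165; compare to alpha = 0.05. reject H0.

U_X = 0, p = 0.002165, reject H0 at alpha = 0.05.


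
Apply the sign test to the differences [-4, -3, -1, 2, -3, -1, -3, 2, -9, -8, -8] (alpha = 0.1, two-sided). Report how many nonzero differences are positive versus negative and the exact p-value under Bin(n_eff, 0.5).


Step 1: Discard zero differences. Original n = 11; n_eff = number of nonzero differences = 11.
Nonzero differences (with sign): -4, -3, -1, +2, -3, -1, -3, +2, -9, -8, -8
Step 2: Count signs: positive = 2, negative = 9.
Step 3: Under H0: P(positive) = 0.5, so the number of positives S ~ Bin(11, 0.5).
Step 4: Two-sided exact p-value = sum of Bin(11,0.5) probabilities at or below the observed probability = 0.065430.
Step 5: alpha = 0.1. reject H0.

n_eff = 11, pos = 2, neg = 9, p = 0.065430, reject H0.


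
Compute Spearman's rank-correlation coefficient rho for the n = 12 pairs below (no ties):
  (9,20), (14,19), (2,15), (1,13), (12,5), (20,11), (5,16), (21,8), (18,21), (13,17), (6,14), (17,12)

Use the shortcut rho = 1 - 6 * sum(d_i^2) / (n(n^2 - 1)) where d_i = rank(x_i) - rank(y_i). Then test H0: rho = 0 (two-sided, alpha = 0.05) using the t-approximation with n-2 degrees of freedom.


Step 1: Rank x and y separately (midranks; no ties here).
rank(x): 9->5, 14->8, 2->2, 1->1, 12->6, 20->11, 5->3, 21->12, 18->10, 13->7, 6->4, 17->9
rank(y): 20->11, 19->10, 15->7, 13->5, 5->1, 11->3, 16->8, 8->2, 21->12, 17->9, 14->6, 12->4
Step 2: d_i = R_x(i) - R_y(i); compute d_i^2.
  (5-11)^2=36, (8-10)^2=4, (2-7)^2=25, (1-5)^2=16, (6-1)^2=25, (11-3)^2=64, (3-8)^2=25, (12-2)^2=100, (10-12)^2=4, (7-9)^2=4, (4-6)^2=4, (9-4)^2=25
sum(d^2) = 332.
Step 3: rho = 1 - 6*332 / (12*(12^2 - 1)) = 1 - 1992/1716 = -0.160839.
Step 4: Under H0, t = rho * sqrt((n-2)/(1-rho^2)) = -0.5153 ~ t(10).
Step 5: Two-sided p-value from the t-distribution with 10 df = 0.617523.
Step 6: alpha = 0.05. fail to reject H0.

rho = -0.1608, p = 0.617523, fail to reject H0 at alpha = 0.05.


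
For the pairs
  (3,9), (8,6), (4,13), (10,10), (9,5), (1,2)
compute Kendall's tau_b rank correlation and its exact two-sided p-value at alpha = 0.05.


Step 1: Enumerate the 15 unordered pairs (i,j) with i<j and classify each by sign(x_j-x_i) * sign(y_j-y_i).
  (1,2):dx=+5,dy=-3->D; (1,3):dx=+1,dy=+4->C; (1,4):dx=+7,dy=+1->C; (1,5):dx=+6,dy=-4->D
  (1,6):dx=-2,dy=-7->C; (2,3):dx=-4,dy=+7->D; (2,4):dx=+2,dy=+4->C; (2,5):dx=+1,dy=-1->D
  (2,6):dx=-7,dy=-4->C; (3,4):dx=+6,dy=-3->D; (3,5):dx=+5,dy=-8->D; (3,6):dx=-3,dy=-11->C
  (4,5):dx=-1,dy=-5->C; (4,6):dx=-9,dy=-8->C; (5,6):dx=-8,dy=-3->C
Step 2: C = 9, D = 6, total pairs = 15.
Step 3: tau = (C - D)/(n(n-1)/2) = (9 - 6)/15 = 0.200000.
Step 4: Exact two-sided p-value (enumerate n! = 720 permutations of y under H0): p = 0.719444.
Step 5: alpha = 0.05. fail to reject H0.

tau_b = 0.2000 (C=9, D=6), p = 0.719444, fail to reject H0.


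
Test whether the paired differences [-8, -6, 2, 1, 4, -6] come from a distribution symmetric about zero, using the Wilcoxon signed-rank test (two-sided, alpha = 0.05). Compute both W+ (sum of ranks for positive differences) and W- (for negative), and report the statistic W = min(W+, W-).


Step 1: Drop any zero differences (none here) and take |d_i|.
|d| = [8, 6, 2, 1, 4, 6]
Step 2: Midrank |d_i| (ties get averaged ranks).
ranks: |8|->6, |6|->4.5, |2|->2, |1|->1, |4|->3, |6|->4.5
Step 3: Attach original signs; sum ranks with positive sign and with negative sign.
W+ = 2 + 1 + 3 = 6
W- = 6 + 4.5 + 4.5 = 15
(Check: W+ + W- = 21 should equal n(n+1)/2 = 21.)
Step 4: Test statistic W = min(W+, W-) = 6.
Step 5: Ties in |d|, so use the tie-corrected normal approximation.
        E[W] = n(n+1)/4 = 6*7/4 = 10.5.
        Tie groups: |d|=6 (t=2); sum(t^3 - t) = 6.
        Var[W] = n(n+1)(2n+1)/24 - sum(t^3-t)/48 = 546/24 - 6/48 = 22.625.
        z = (W - E[W]) / sqrt(Var[W]) = (6 - 10.5) / 4.7566 = -0.9461.
        Two-sided p = 2*Phi(z) = 0.344118.
Step 6: alpha = 0.05. fail to reject H0.

W+ = 6, W- = 15, W = min = 6, p = 0.344118, fail to reject H0.


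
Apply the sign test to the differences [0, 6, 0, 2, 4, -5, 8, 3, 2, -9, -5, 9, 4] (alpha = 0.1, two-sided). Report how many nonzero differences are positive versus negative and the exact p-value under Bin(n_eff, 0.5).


Step 1: Discard zero differences. Original n = 13; n_eff = number of nonzero differences = 11.
Nonzero differences (with sign): +6, +2, +4, -5, +8, +3, +2, -9, -5, +9, +4
Step 2: Count signs: positive = 8, negative = 3.
Step 3: Under H0: P(positive) = 0.5, so the number of positives S ~ Bin(11, 0.5).
Step 4: Two-sided exact p-value = sum of Bin(11,0.5) probabilities at or below the observed probability = 0.226562.
Step 5: alpha = 0.1. fail to reject H0.

n_eff = 11, pos = 8, neg = 3, p = 0.226562, fail to reject H0.


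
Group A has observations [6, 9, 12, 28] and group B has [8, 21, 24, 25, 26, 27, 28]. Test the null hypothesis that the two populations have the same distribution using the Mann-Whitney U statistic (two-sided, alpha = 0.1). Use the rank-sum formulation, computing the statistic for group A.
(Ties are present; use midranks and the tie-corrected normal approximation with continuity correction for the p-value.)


Step 1: Combine and sort all 11 observations; assign midranks.
sorted (value, group): (6,X), (8,Y), (9,X), (12,X), (21,Y), (24,Y), (25,Y), (26,Y), (27,Y), (28,X), (28,Y)
ranks: 6->1, 8->2, 9->3, 12->4, 21->5, 24->6, 25->7, 26->8, 27->9, 28->10.5, 28->10.5
Step 2: Rank sum for X: R1 = 1 + 3 + 4 + 10.5 = 18.5.
Step 3: U_X = R1 - n1(n1+1)/2 = 18.5 - 4*5/2 = 18.5 - 10 = 8.5.
       U_Y = n1*n2 - U_X = 28 - 8.5 = 19.5.
Step 4: Ties are present, so use the tie-corrected normal approximation (with continuity correction) for the p-value.
Step 5: p-value = 0.343605; compare to alpha = 0.1. fail to reject H0.

U_X = 8.5, p = 0.343605, fail to reject H0 at alpha = 0.1.


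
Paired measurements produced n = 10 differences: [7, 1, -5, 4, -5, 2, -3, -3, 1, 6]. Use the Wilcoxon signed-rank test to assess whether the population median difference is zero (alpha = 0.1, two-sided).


Step 1: Drop any zero differences (none here) and take |d_i|.
|d| = [7, 1, 5, 4, 5, 2, 3, 3, 1, 6]
Step 2: Midrank |d_i| (ties get averaged ranks).
ranks: |7|->10, |1|->1.5, |5|->7.5, |4|->6, |5|->7.5, |2|->3, |3|->4.5, |3|->4.5, |1|->1.5, |6|->9
Step 3: Attach original signs; sum ranks with positive sign and with negative sign.
W+ = 10 + 1.5 + 6 + 3 + 1.5 + 9 = 31
W- = 7.5 + 7.5 + 4.5 + 4.5 = 24
(Check: W+ + W- = 55 should equal n(n+1)/2 = 55.)
Step 4: Test statistic W = min(W+, W-) = 24.
Step 5: Ties in |d|, so use the tie-corrected normal approximation.
        E[W] = n(n+1)/4 = 10*11/4 = 27.5.
        Tie groups: |d|=1 (t=2), |d|=3 (t=2), |d|=5 (t=2); sum(t^3 - t) = 18.
        Var[W] = n(n+1)(2n+1)/24 - sum(t^3-t)/48 = 2310/24 - 18/48 = 95.875.
        z = (W - E[W]) / sqrt(Var[W]) = (24 - 27.5) / 9.7916 = -0.3575.
        Two-sided p = 2*Phi(z) = 0.720755.
Step 6: alpha = 0.1. fail to reject H0.

W+ = 31, W- = 24, W = min = 24, p = 0.720755, fail to reject H0.


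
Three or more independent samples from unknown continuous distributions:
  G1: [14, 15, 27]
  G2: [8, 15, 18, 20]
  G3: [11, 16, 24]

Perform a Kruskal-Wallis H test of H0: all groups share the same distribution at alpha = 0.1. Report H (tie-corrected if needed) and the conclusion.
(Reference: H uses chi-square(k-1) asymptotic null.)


Step 1: Combine all N = 10 observations and assign midranks.
sorted (value, group, rank): (8,G2,1), (11,G3,2), (14,G1,3), (15,G1,4.5), (15,G2,4.5), (16,G3,6), (18,G2,7), (20,G2,8), (24,G3,9), (27,G1,10)
Step 2: Sum ranks within each group.
R_1 = 17.5 (n_1 = 3)
R_2 = 20.5 (n_2 = 4)
R_3 = 17 (n_3 = 3)
Step 3: H = 12/(N(N+1)) * sum(R_i^2/n_i) - 3(N+1)
     = 12/(10*11) * (17.5^2/3 + 20.5^2/4 + 17^2/3) - 3*11
     = 0.109091 * 303.479 - 33
     = 0.106818.
Step 4: Ties present; correction factor C = 1 - 6/(10^3 - 10) = 0.993939. Corrected H = 0.106818 / 0.993939 = 0.107470.
Step 5: Under H0, H ~ chi^2(2); p-value = 0.947683.
Step 6: alpha = 0.1. fail to reject H0.

H = 0.1075, df = 2, p = 0.947683, fail to reject H0.


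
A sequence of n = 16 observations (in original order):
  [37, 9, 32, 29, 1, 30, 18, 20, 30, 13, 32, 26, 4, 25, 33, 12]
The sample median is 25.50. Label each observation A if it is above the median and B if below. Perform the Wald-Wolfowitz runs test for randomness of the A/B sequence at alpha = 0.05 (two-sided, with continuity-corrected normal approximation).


Step 1: Compute median = 25.50; label A = above, B = below.
Labels in order: ABAABABBABAABBAB  (n_A = 8, n_B = 8)
Step 2: Count runs R = 12.
Step 3: Under H0 (random ordering), E[R] = 2*n_A*n_B/(n_A+n_B) + 1 = 2*8*8/16 + 1 = 9.0000.
        Var[R] = 2*n_A*n_B*(2*n_A*n_B - n_A - n_B) / ((n_A+n_B)^2 * (n_A+n_B-1)) = 14336/3840 = 3.7333.
        SD[R] = 1.9322.
Step 4: Continuity-corrected z = (R - 0.5 - E[R]) / SD[R] = (12 - 0.5 - 9.0000) / 1.9322 = 1.2939.
Step 5: Two-sided p-value via normal approximation = 2*(1 - Phi(|z|)) = 0.195709.
Step 6: alpha = 0.05. fail to reject H0.

R = 12, z = 1.2939, p = 0.195709, fail to reject H0.


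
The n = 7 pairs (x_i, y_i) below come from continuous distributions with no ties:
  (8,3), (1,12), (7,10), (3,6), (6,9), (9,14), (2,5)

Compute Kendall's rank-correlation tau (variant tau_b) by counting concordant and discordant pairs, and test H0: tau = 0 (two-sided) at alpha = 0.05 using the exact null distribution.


Step 1: Enumerate the 21 unordered pairs (i,j) with i<j and classify each by sign(x_j-x_i) * sign(y_j-y_i).
  (1,2):dx=-7,dy=+9->D; (1,3):dx=-1,dy=+7->D; (1,4):dx=-5,dy=+3->D; (1,5):dx=-2,dy=+6->D
  (1,6):dx=+1,dy=+11->C; (1,7):dx=-6,dy=+2->D; (2,3):dx=+6,dy=-2->D; (2,4):dx=+2,dy=-6->D
  (2,5):dx=+5,dy=-3->D; (2,6):dx=+8,dy=+2->C; (2,7):dx=+1,dy=-7->D; (3,4):dx=-4,dy=-4->C
  (3,5):dx=-1,dy=-1->C; (3,6):dx=+2,dy=+4->C; (3,7):dx=-5,dy=-5->C; (4,5):dx=+3,dy=+3->C
  (4,6):dx=+6,dy=+8->C; (4,7):dx=-1,dy=-1->C; (5,6):dx=+3,dy=+5->C; (5,7):dx=-4,dy=-4->C
  (6,7):dx=-7,dy=-9->C
Step 2: C = 12, D = 9, total pairs = 21.
Step 3: tau = (C - D)/(n(n-1)/2) = (12 - 9)/21 = 0.142857.
Step 4: Exact two-sided p-value (enumerate n! = 5040 permutations of y under H0): p = 0.772619.
Step 5: alpha = 0.05. fail to reject H0.

tau_b = 0.1429 (C=12, D=9), p = 0.772619, fail to reject H0.


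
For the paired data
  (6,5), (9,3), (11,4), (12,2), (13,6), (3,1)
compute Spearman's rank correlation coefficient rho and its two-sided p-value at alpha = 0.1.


Step 1: Rank x and y separately (midranks; no ties here).
rank(x): 6->2, 9->3, 11->4, 12->5, 13->6, 3->1
rank(y): 5->5, 3->3, 4->4, 2->2, 6->6, 1->1
Step 2: d_i = R_x(i) - R_y(i); compute d_i^2.
  (2-5)^2=9, (3-3)^2=0, (4-4)^2=0, (5-2)^2=9, (6-6)^2=0, (1-1)^2=0
sum(d^2) = 18.
Step 3: rho = 1 - 6*18 / (6*(6^2 - 1)) = 1 - 108/210 = 0.485714.
Step 4: Under H0, t = rho * sqrt((n-2)/(1-rho^2)) = 1.1113 ~ t(4).
Step 5: Two-sided p-value from the t-distribution with 4 df = 0.328723.
Step 6: alpha = 0.1. fail to reject H0.

rho = 0.4857, p = 0.328723, fail to reject H0 at alpha = 0.1.


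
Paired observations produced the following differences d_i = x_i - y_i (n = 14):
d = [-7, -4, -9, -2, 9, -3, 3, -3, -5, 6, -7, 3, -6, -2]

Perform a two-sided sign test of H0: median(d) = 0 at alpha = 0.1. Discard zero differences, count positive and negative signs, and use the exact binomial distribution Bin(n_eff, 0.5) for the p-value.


Step 1: Discard zero differences. Original n = 14; n_eff = number of nonzero differences = 14.
Nonzero differences (with sign): -7, -4, -9, -2, +9, -3, +3, -3, -5, +6, -7, +3, -6, -2
Step 2: Count signs: positive = 4, negative = 10.
Step 3: Under H0: P(positive) = 0.5, so the number of positives S ~ Bin(14, 0.5).
Step 4: Two-sided exact p-value = sum of Bin(14,0.5) probabilities at or below the observed probability = 0.179565.
Step 5: alpha = 0.1. fail to reject H0.

n_eff = 14, pos = 4, neg = 10, p = 0.179565, fail to reject H0.


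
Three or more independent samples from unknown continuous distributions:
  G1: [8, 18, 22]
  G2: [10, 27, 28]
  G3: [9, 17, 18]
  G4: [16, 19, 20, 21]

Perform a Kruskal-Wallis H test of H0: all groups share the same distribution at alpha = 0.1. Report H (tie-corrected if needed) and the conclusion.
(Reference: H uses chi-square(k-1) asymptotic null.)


Step 1: Combine all N = 13 observations and assign midranks.
sorted (value, group, rank): (8,G1,1), (9,G3,2), (10,G2,3), (16,G4,4), (17,G3,5), (18,G1,6.5), (18,G3,6.5), (19,G4,8), (20,G4,9), (21,G4,10), (22,G1,11), (27,G2,12), (28,G2,13)
Step 2: Sum ranks within each group.
R_1 = 18.5 (n_1 = 3)
R_2 = 28 (n_2 = 3)
R_3 = 13.5 (n_3 = 3)
R_4 = 31 (n_4 = 4)
Step 3: H = 12/(N(N+1)) * sum(R_i^2/n_i) - 3(N+1)
     = 12/(13*14) * (18.5^2/3 + 28^2/3 + 13.5^2/3 + 31^2/4) - 3*14
     = 0.065934 * 676.417 - 42
     = 2.598901.
Step 4: Ties present; correction factor C = 1 - 6/(13^3 - 13) = 0.997253. Corrected H = 2.598901 / 0.997253 = 2.606061.
Step 5: Under H0, H ~ chi^2(3); p-value = 0.456428.
Step 6: alpha = 0.1. fail to reject H0.

H = 2.6061, df = 3, p = 0.456428, fail to reject H0.


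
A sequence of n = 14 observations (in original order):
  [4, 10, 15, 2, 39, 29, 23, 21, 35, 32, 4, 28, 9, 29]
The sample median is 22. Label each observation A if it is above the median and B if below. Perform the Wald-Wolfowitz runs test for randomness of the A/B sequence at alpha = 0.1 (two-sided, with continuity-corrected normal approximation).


Step 1: Compute median = 22; label A = above, B = below.
Labels in order: BBBBAAABAABABA  (n_A = 7, n_B = 7)
Step 2: Count runs R = 8.
Step 3: Under H0 (random ordering), E[R] = 2*n_A*n_B/(n_A+n_B) + 1 = 2*7*7/14 + 1 = 8.0000.
        Var[R] = 2*n_A*n_B*(2*n_A*n_B - n_A - n_B) / ((n_A+n_B)^2 * (n_A+n_B-1)) = 8232/2548 = 3.2308.
        SD[R] = 1.7974.
Step 4: R = E[R], so z = 0 with no continuity correction.
Step 5: Two-sided p-value via normal approximation = 2*(1 - Phi(|z|)) = 1.000000.
Step 6: alpha = 0.1. fail to reject H0.

R = 8, z = 0.0000, p = 1.000000, fail to reject H0.
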